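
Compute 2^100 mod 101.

2^1 ≡ 2 (mod 101)
2^2 ≡ 2^2 = 4 ≡ 4 (mod 101)
2^4 ≡ 4^2 = 16 ≡ 16 (mod 101)
2^8 ≡ 16^2 = 256 ≡ 54 (mod 101)
2^16 ≡ 54^2 = 2916 ≡ 88 (mod 101)
2^32 ≡ 88^2 = 7744 ≡ 68 (mod 101)
2^64 ≡ 68^2 = 4624 ≡ 79 (mod 101)
100 = 64 + 32 + 4 in binary powers of 2.
So 2^100 ≡ 79 · 68 · 16 ≡ 1 (mod 101).
Since the result is 1, base 2 gives no evidence that 101 is composite.

1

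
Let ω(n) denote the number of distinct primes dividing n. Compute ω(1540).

4

1540 = 2^2 · 385
385 = 5 · 77
77 = 7 · 11
1540 = 2^2 · 5 · 7 · 11, which has 4 distinct prime factors.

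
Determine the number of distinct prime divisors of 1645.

1645 = 5 · 329
329 = 7 · 47
1645 = 5 · 7 · 47, which has 3 distinct prime factors.

3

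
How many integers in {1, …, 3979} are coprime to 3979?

Factor: 3979 = 23 · 173.
φ(3979) = (23−1) · (173−1) = 22 · 172 = 3784.

3784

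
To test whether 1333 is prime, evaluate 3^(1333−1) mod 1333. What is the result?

1000

3^1 ≡ 3 (mod 1333)
3^2 ≡ 3^2 = 9 ≡ 9 (mod 1333)
3^4 ≡ 9^2 = 81 ≡ 81 (mod 1333)
3^8 ≡ 81^2 = 6561 ≡ 1229 (mod 1333)
3^16 ≡ 1229^2 = 1510441 ≡ 152 (mod 1333)
3^32 ≡ 152^2 = 23104 ≡ 443 (mod 1333)
3^64 ≡ 443^2 = 196249 ≡ 298 (mod 1333)
3^128 ≡ 298^2 = 88804 ≡ 826 (mod 1333)
3^256 ≡ 826^2 = 682276 ≡ 1113 (mod 1333)
3^512 ≡ 1113^2 = 1238769 ≡ 412 (mod 1333)
3^1024 ≡ 412^2 = 169744 ≡ 453 (mod 1333)
1332 = 1024 + 256 + 32 + 16 + 4 in binary powers of 2.
So 3^1332 ≡ 453 · 1113 · 443 · 152 · 81 ≡ 1000 (mod 1333).
Since 1000 ≠ 1, base 3 is a Fermat witness: 1333 is composite.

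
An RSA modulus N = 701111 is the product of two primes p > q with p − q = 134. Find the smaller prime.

773

Since p = q + 134, we have 701111 = q(q + 134), so q² + 134q − 701111 = 0.
Discriminant: 134² + 4·701111 = 17956 + 2804444 = 2822400; √2822400 = 1680.
q = (−134 + 1680)/2 = 773, and p = q + 134 = 907.
Check: 773 · 907 = 701111.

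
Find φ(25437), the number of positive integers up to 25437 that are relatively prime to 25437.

Factor: 25437 = 3 · 61 · 139.
φ(25437) = (3−1) · (61−1) · (139−1) = 2 · 60 · 138 = 16560.

16560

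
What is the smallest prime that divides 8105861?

67

8105861 is odd.
Digit sum 29, not divisible by 3.
Ends in 1: not divisible by 5.
7: 8105861 = 7·1157980 + 1
11: 8105861 = 11·736896 + 5
13: 8105861 = 13·623527 + 10
17: 8105861 = 17·476815 + 6
19: 8105861 = 19·426624 + 5
23: 8105861 = 23·352428 + 17
29: 8105861 = 29·279512 + 13
31: 8105861 = 31·261479 + 12
37: 8105861 = 37·219077 + 12
41: 8105861 = 41·197703 + 38
43: 8105861 = 43·188508 + 17
47: 8105861 = 47·172465 + 6
53: 8105861 = 53·152940 + 41
59: 8105861 = 59·137387 + 28
61: 8105861 = 61·132882 + 59
67: 8105861 = 67·120983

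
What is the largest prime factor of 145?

29

145 = 5 · 29
29 is prime.
So 145 = 5 · 29; the largest prime factor is 29.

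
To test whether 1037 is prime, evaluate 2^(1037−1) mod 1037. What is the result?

2^1 ≡ 2 (mod 1037)
2^2 ≡ 2^2 = 4 ≡ 4 (mod 1037)
2^4 ≡ 4^2 = 16 ≡ 16 (mod 1037)
2^8 ≡ 16^2 = 256 ≡ 256 (mod 1037)
2^16 ≡ 256^2 = 65536 ≡ 205 (mod 1037)
2^32 ≡ 205^2 = 42025 ≡ 545 (mod 1037)
2^64 ≡ 545^2 = 297025 ≡ 443 (mod 1037)
2^128 ≡ 443^2 = 196249 ≡ 256 (mod 1037)
2^256 ≡ 256^2 = 65536 ≡ 205 (mod 1037)
2^512 ≡ 205^2 = 42025 ≡ 545 (mod 1037)
2^1024 ≡ 545^2 = 297025 ≡ 443 (mod 1037)
1036 = 1024 + 8 + 4 in binary powers of 2.
So 2^1036 ≡ 443 · 256 · 16 ≡ 815 (mod 1037).
Since 815 ≠ 1, base 2 is a Fermat witness: 1037 is composite.

815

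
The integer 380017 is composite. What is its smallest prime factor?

11

380017 is odd.
Digit sum 19, not divisible by 3.
Ends in 7: not divisible by 5.
7: 380017 = 7·54288 + 1
11: 380017 = 11·34547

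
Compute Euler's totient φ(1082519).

Factor: 1082519 = 67 · 107 · 151.
φ(1082519) = (67−1) · (107−1) · (151−1) = 66 · 106 · 150 = 1049400.

1049400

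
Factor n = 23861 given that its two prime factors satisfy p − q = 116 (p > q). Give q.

107

Since p = q + 116, we have 23861 = q(q + 116), so q² + 116q − 23861 = 0.
Discriminant: 116² + 4·23861 = 13456 + 95444 = 108900; √108900 = 330.
q = (−116 + 330)/2 = 107, and p = q + 116 = 223.
Check: 107 · 223 = 23861.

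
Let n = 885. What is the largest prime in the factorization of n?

59

885 = 3 · 295
295 = 5 · 59
59 is prime.
So 885 = 3 · 5 · 59; the largest prime factor is 59.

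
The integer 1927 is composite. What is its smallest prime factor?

41

1927 is odd.
Digit sum 19, not divisible by 3.
Ends in 7: not divisible by 5.
7: 1927 = 7·275 + 2
11: 1927 = 11·175 + 2
13: 1927 = 13·148 + 3
17: 1927 = 17·113 + 6
19: 1927 = 19·101 + 8
23: 1927 = 23·83 + 18
29: 1927 = 29·66 + 13
31: 1927 = 31·62 + 5
37: 1927 = 37·52 + 3
41: 1927 = 41·47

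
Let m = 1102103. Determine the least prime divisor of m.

1102103 is odd.
Digit sum 8, not divisible by 3.
Ends in 3: not divisible by 5.
7: 1102103 = 7·157443 + 2
11: 1102103 = 11·100191 + 2
13: 1102103 = 13·84777 + 2
17: 1102103 = 17·64829 + 10
19: 1102103 = 19·58005 + 8
23: 1102103 = 23·47917 + 12
29: 1102103 = 29·38003 + 16
31: 1102103 = 31·35551 + 22
37: 1102103 = 37·29786 + 21
41: 1102103 = 41·26880 + 23
43: 1102103 = 43·25630 + 13
47: 1102103 = 47·23449

47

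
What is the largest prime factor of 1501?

1501 = 19 · 79
79 is prime.
So 1501 = 19 · 79; the largest prime factor is 79.

79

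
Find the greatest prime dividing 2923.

2923 = 37 · 79
79 is prime.
So 2923 = 37 · 79; the largest prime factor is 79.

79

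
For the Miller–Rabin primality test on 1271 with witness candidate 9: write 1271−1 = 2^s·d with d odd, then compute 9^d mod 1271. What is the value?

1271 − 1 = 1270 = 2^1 · 635, so d = 635.
9^1 ≡ 9 (mod 1271)
9^2 ≡ 9^2 = 81 ≡ 81 (mod 1271)
9^4 ≡ 81^2 = 6561 ≡ 206 (mod 1271)
9^8 ≡ 206^2 = 42436 ≡ 493 (mod 1271)
9^16 ≡ 493^2 = 243049 ≡ 288 (mod 1271)
9^32 ≡ 288^2 = 82944 ≡ 329 (mod 1271)
9^64 ≡ 329^2 = 108241 ≡ 206 (mod 1271)
9^128 ≡ 206^2 = 42436 ≡ 493 (mod 1271)
9^256 ≡ 493^2 = 243049 ≡ 288 (mod 1271)
9^512 ≡ 288^2 = 82944 ≡ 329 (mod 1271)
635 = 512 + 64 + 32 + 16 + 8 + 2 + 1 in binary powers of 2.
So 9^635 ≡ 329 · 206 · 329 · 288 · 493 · 81 · 9 ≡ 893 (mod 1271).
Squaring chain: 893; never reaches −1, so base 9 is a Miller–Rabin witness that 1271 is composite.

893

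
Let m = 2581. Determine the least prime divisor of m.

29

2581 is odd.
Digit sum 16, not divisible by 3.
Ends in 1: not divisible by 5.
7: 2581 = 7·368 + 5
11: 2581 = 11·234 + 7
13: 2581 = 13·198 + 7
17: 2581 = 17·151 + 14
19: 2581 = 19·135 + 16
23: 2581 = 23·112 + 5
29: 2581 = 29·89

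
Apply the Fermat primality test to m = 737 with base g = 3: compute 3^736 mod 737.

3^1 ≡ 3 (mod 737)
3^2 ≡ 3^2 = 9 ≡ 9 (mod 737)
3^4 ≡ 9^2 = 81 ≡ 81 (mod 737)
3^8 ≡ 81^2 = 6561 ≡ 665 (mod 737)
3^16 ≡ 665^2 = 442225 ≡ 25 (mod 737)
3^32 ≡ 25^2 = 625 ≡ 625 (mod 737)
3^64 ≡ 625^2 = 390625 ≡ 15 (mod 737)
3^128 ≡ 15^2 = 225 ≡ 225 (mod 737)
3^256 ≡ 225^2 = 50625 ≡ 509 (mod 737)
3^512 ≡ 509^2 = 259081 ≡ 394 (mod 737)
736 = 512 + 128 + 64 + 32 in binary powers of 2.
So 3^736 ≡ 394 · 225 · 15 · 625 ≡ 223 (mod 737).
Since 223 ≠ 1, base 3 is a Fermat witness: 737 is composite.

223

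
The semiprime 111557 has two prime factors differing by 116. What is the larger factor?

397

Since p = q + 116, we have 111557 = q(q + 116), so q² + 116q − 111557 = 0.
Discriminant: 116² + 4·111557 = 13456 + 446228 = 459684; √459684 = 678.
q = (−116 + 678)/2 = 281, and p = q + 116 = 397.
Check: 281 · 397 = 111557.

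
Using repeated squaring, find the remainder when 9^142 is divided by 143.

48

9^1 ≡ 9 (mod 143)
9^2 ≡ 9^2 = 81 ≡ 81 (mod 143)
9^4 ≡ 81^2 = 6561 ≡ 126 (mod 143)
9^8 ≡ 126^2 = 15876 ≡ 3 (mod 143)
9^16 ≡ 3^2 = 9 ≡ 9 (mod 143)
9^32 ≡ 9^2 = 81 ≡ 81 (mod 143)
9^64 ≡ 81^2 = 6561 ≡ 126 (mod 143)
9^128 ≡ 126^2 = 15876 ≡ 3 (mod 143)
142 = 128 + 8 + 4 + 2 in binary powers of 2.
So 9^142 ≡ 3 · 3 · 126 · 81 ≡ 48 (mod 143).
Since 48 ≠ 1, base 9 is a Fermat witness: 143 is composite.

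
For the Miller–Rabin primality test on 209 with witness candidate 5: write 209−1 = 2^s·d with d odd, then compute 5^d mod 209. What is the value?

209 − 1 = 208 = 2^4 · 13, so d = 13.
5^1 ≡ 5 (mod 209)
5^2 ≡ 5^2 = 25 ≡ 25 (mod 209)
5^4 ≡ 25^2 = 625 ≡ 207 (mod 209)
5^8 ≡ 207^2 = 42849 ≡ 4 (mod 209)
13 = 8 + 4 + 1 in binary powers of 2.
So 5^13 ≡ 4 · 207 · 5 ≡ 169 (mod 209).
Squaring chain: 169 → 137 → 168 → 9; never reaches −1, so base 5 is a Miller–Rabin witness that 209 is composite.

169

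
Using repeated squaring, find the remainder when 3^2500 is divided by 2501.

245

3^1 ≡ 3 (mod 2501)
3^2 ≡ 3^2 = 9 ≡ 9 (mod 2501)
3^4 ≡ 9^2 = 81 ≡ 81 (mod 2501)
3^8 ≡ 81^2 = 6561 ≡ 1559 (mod 2501)
3^16 ≡ 1559^2 = 2430481 ≡ 2010 (mod 2501)
3^32 ≡ 2010^2 = 4040100 ≡ 985 (mod 2501)
3^64 ≡ 985^2 = 970225 ≡ 2338 (mod 2501)
3^128 ≡ 2338^2 = 5466244 ≡ 1559 (mod 2501)
3^256 ≡ 1559^2 = 2430481 ≡ 2010 (mod 2501)
3^512 ≡ 2010^2 = 4040100 ≡ 985 (mod 2501)
3^1024 ≡ 985^2 = 970225 ≡ 2338 (mod 2501)
3^2048 ≡ 2338^2 = 5466244 ≡ 1559 (mod 2501)
2500 = 2048 + 256 + 128 + 64 + 4 in binary powers of 2.
So 3^2500 ≡ 1559 · 2010 · 1559 · 2338 · 81 ≡ 245 (mod 2501).
Since 245 ≠ 1, base 3 is a Fermat witness: 2501 is composite.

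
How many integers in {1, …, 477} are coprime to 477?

312

Factor: 477 = 3^2 · 53.
φ(477) = 3^1·(3−1) · (53−1) = 6 · 52 = 312.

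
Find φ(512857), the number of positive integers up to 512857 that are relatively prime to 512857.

490032

Factor: 512857 = 37 · 83 · 167.
φ(512857) = (37−1) · (83−1) · (167−1) = 36 · 82 · 166 = 490032.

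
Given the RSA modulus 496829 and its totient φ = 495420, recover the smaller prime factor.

691

φ(n) = (p−1)(q−1) = n − (p+q) + 1, so p + q = 496829 − 495420 + 1 = 1410.
p and q are the roots of t² − 1410t + 496829 = 0.
Discriminant: 1410² − 4·496829 = 1988100 − 1987316 = 784; √784 = 28.
q = (1410 − 28)/2 = 691, p = (1410 + 28)/2 = 719.
Check: 691 · 719 = 496829.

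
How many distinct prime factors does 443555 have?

5

443555 = 5 · 88711
88711 = 7 · 12673
12673 = 19 · 667
667 = 23 · 29
443555 = 5 · 7 · 19 · 23 · 29, which has 5 distinct prime factors.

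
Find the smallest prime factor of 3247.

17

3247 is odd.
Digit sum 16, not divisible by 3.
Ends in 7: not divisible by 5.
7: 3247 = 7·463 + 6
11: 3247 = 11·295 + 2
13: 3247 = 13·249 + 10
17: 3247 = 17·191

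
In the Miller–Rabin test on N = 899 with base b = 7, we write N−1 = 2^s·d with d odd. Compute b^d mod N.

899 − 1 = 898 = 2^1 · 449, so d = 449.
7^1 ≡ 7 (mod 899)
7^2 ≡ 7^2 = 49 ≡ 49 (mod 899)
7^4 ≡ 49^2 = 2401 ≡ 603 (mod 899)
7^8 ≡ 603^2 = 363609 ≡ 413 (mod 899)
7^16 ≡ 413^2 = 170569 ≡ 658 (mod 899)
7^32 ≡ 658^2 = 432964 ≡ 545 (mod 899)
7^64 ≡ 545^2 = 297025 ≡ 355 (mod 899)
7^128 ≡ 355^2 = 126025 ≡ 165 (mod 899)
7^256 ≡ 165^2 = 27225 ≡ 255 (mod 899)
449 = 256 + 128 + 64 + 1 in binary powers of 2.
So 7^449 ≡ 255 · 165 · 355 · 7 ≡ 877 (mod 899).
Squaring chain: 877; never reaches −1, so base 7 is a Miller–Rabin witness that 899 is composite.

877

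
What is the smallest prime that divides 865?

865 is odd.
Digit sum 19, not divisible by 3.
Ends in 5: divisible by 5.

5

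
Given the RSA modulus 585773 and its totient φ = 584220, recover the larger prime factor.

φ(n) = (p−1)(q−1) = n − (p+q) + 1, so p + q = 585773 − 584220 + 1 = 1554.
p and q are the roots of t² − 1554t + 585773 = 0.
Discriminant: 1554² − 4·585773 = 2414916 − 2343092 = 71824; √71824 = 268.
q = (1554 − 268)/2 = 643, p = (1554 + 268)/2 = 911.
Check: 643 · 911 = 585773.

911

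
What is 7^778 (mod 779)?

7^1 ≡ 7 (mod 779)
7^2 ≡ 7^2 = 49 ≡ 49 (mod 779)
7^4 ≡ 49^2 = 2401 ≡ 64 (mod 779)
7^8 ≡ 64^2 = 4096 ≡ 201 (mod 779)
7^16 ≡ 201^2 = 40401 ≡ 672 (mod 779)
7^32 ≡ 672^2 = 451584 ≡ 543 (mod 779)
7^64 ≡ 543^2 = 294849 ≡ 387 (mod 779)
7^128 ≡ 387^2 = 149769 ≡ 201 (mod 779)
7^256 ≡ 201^2 = 40401 ≡ 672 (mod 779)
7^512 ≡ 672^2 = 451584 ≡ 543 (mod 779)
778 = 512 + 256 + 8 + 2 in binary powers of 2.
So 7^778 ≡ 543 · 672 · 201 · 49 ≡ 292 (mod 779).
Since 292 ≠ 1, base 7 is a Fermat witness: 779 is composite.

292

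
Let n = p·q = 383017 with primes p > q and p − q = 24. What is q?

Since p = q + 24, we have 383017 = q(q + 24), so q² + 24q − 383017 = 0.
Discriminant: 24² + 4·383017 = 576 + 1532068 = 1532644; √1532644 = 1238.
q = (−24 + 1238)/2 = 607, and p = q + 24 = 631.
Check: 607 · 631 = 383017.

607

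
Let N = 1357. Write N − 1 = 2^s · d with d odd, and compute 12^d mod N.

1357 − 1 = 1356 = 2^2 · 339, so d = 339.
12^1 ≡ 12 (mod 1357)
12^2 ≡ 12^2 = 144 ≡ 144 (mod 1357)
12^4 ≡ 144^2 = 20736 ≡ 381 (mod 1357)
12^8 ≡ 381^2 = 145161 ≡ 1319 (mod 1357)
12^16 ≡ 1319^2 = 1739761 ≡ 87 (mod 1357)
12^32 ≡ 87^2 = 7569 ≡ 784 (mod 1357)
12^64 ≡ 784^2 = 614656 ≡ 1292 (mod 1357)
12^128 ≡ 1292^2 = 1669264 ≡ 154 (mod 1357)
12^256 ≡ 154^2 = 23716 ≡ 647 (mod 1357)
339 = 256 + 64 + 16 + 2 + 1 in binary powers of 2.
So 12^339 ≡ 647 · 1292 · 87 · 144 · 12 ≡ 579 (mod 1357).
Squaring chain: 579 → 62; never reaches −1, so base 12 is a Miller–Rabin witness that 1357 is composite.

579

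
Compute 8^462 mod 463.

8^1 ≡ 8 (mod 463)
8^2 ≡ 8^2 = 64 ≡ 64 (mod 463)
8^4 ≡ 64^2 = 4096 ≡ 392 (mod 463)
8^8 ≡ 392^2 = 153664 ≡ 411 (mod 463)
8^16 ≡ 411^2 = 168921 ≡ 389 (mod 463)
8^32 ≡ 389^2 = 151321 ≡ 383 (mod 463)
8^64 ≡ 383^2 = 146689 ≡ 381 (mod 463)
8^128 ≡ 381^2 = 145161 ≡ 242 (mod 463)
8^256 ≡ 242^2 = 58564 ≡ 226 (mod 463)
462 = 256 + 128 + 64 + 8 + 4 + 2 in binary powers of 2.
So 8^462 ≡ 226 · 242 · 381 · 411 · 392 · 64 ≡ 1 (mod 463).
Since the result is 1, base 8 gives no evidence that 463 is composite.

1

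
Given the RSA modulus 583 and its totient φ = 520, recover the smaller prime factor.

11

φ(n) = (p−1)(q−1) = n − (p+q) + 1, so p + q = 583 − 520 + 1 = 64.
p and q are the roots of t² − 64t + 583 = 0.
Discriminant: 64² − 4·583 = 4096 − 2332 = 1764; √1764 = 42.
q = (64 − 42)/2 = 11, p = (64 + 42)/2 = 53.
Check: 11 · 53 = 583.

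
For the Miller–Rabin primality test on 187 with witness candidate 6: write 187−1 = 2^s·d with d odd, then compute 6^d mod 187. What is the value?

187 − 1 = 186 = 2^1 · 93, so d = 93.
6^1 ≡ 6 (mod 187)
6^2 ≡ 6^2 = 36 ≡ 36 (mod 187)
6^4 ≡ 36^2 = 1296 ≡ 174 (mod 187)
6^8 ≡ 174^2 = 30276 ≡ 169 (mod 187)
6^16 ≡ 169^2 = 28561 ≡ 137 (mod 187)
6^32 ≡ 137^2 = 18769 ≡ 69 (mod 187)
6^64 ≡ 69^2 = 4761 ≡ 86 (mod 187)
93 = 64 + 16 + 8 + 4 + 1 in binary powers of 2.
So 6^93 ≡ 86 · 137 · 169 · 174 · 6 ≡ 95 (mod 187).
Squaring chain: 95; never reaches −1, so base 6 is a Miller–Rabin witness that 187 is composite.

95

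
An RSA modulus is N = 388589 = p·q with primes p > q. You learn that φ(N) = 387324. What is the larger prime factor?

743

φ(n) = (p−1)(q−1) = n − (p+q) + 1, so p + q = 388589 − 387324 + 1 = 1266.
p and q are the roots of t² − 1266t + 388589 = 0.
Discriminant: 1266² − 4·388589 = 1602756 − 1554356 = 48400; √48400 = 220.
q = (1266 − 220)/2 = 523, p = (1266 + 220)/2 = 743.
Check: 523 · 743 = 388589.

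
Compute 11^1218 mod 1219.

11^1 ≡ 11 (mod 1219)
11^2 ≡ 11^2 = 121 ≡ 121 (mod 1219)
11^4 ≡ 121^2 = 14641 ≡ 13 (mod 1219)
11^8 ≡ 13^2 = 169 ≡ 169 (mod 1219)
11^16 ≡ 169^2 = 28561 ≡ 524 (mod 1219)
11^32 ≡ 524^2 = 274576 ≡ 301 (mod 1219)
11^64 ≡ 301^2 = 90601 ≡ 395 (mod 1219)
11^128 ≡ 395^2 = 156025 ≡ 1212 (mod 1219)
11^256 ≡ 1212^2 = 1468944 ≡ 49 (mod 1219)
11^512 ≡ 49^2 = 2401 ≡ 1182 (mod 1219)
11^1024 ≡ 1182^2 = 1397124 ≡ 150 (mod 1219)
1218 = 1024 + 128 + 64 + 2 in binary powers of 2.
So 11^1218 ≡ 150 · 1212 · 395 · 121 ≡ 261 (mod 1219).
Since 261 ≠ 1, base 11 is a Fermat witness: 1219 is composite.

261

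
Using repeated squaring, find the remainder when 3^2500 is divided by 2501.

245

3^1 ≡ 3 (mod 2501)
3^2 ≡ 3^2 = 9 ≡ 9 (mod 2501)
3^4 ≡ 9^2 = 81 ≡ 81 (mod 2501)
3^8 ≡ 81^2 = 6561 ≡ 1559 (mod 2501)
3^16 ≡ 1559^2 = 2430481 ≡ 2010 (mod 2501)
3^32 ≡ 2010^2 = 4040100 ≡ 985 (mod 2501)
3^64 ≡ 985^2 = 970225 ≡ 2338 (mod 2501)
3^128 ≡ 2338^2 = 5466244 ≡ 1559 (mod 2501)
3^256 ≡ 1559^2 = 2430481 ≡ 2010 (mod 2501)
3^512 ≡ 2010^2 = 4040100 ≡ 985 (mod 2501)
3^1024 ≡ 985^2 = 970225 ≡ 2338 (mod 2501)
3^2048 ≡ 2338^2 = 5466244 ≡ 1559 (mod 2501)
2500 = 2048 + 256 + 128 + 64 + 4 in binary powers of 2.
So 3^2500 ≡ 1559 · 2010 · 1559 · 2338 · 81 ≡ 245 (mod 2501).
Since 245 ≠ 1, base 3 is a Fermat witness: 2501 is composite.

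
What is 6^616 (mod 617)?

6^1 ≡ 6 (mod 617)
6^2 ≡ 6^2 = 36 ≡ 36 (mod 617)
6^4 ≡ 36^2 = 1296 ≡ 62 (mod 617)
6^8 ≡ 62^2 = 3844 ≡ 142 (mod 617)
6^16 ≡ 142^2 = 20164 ≡ 420 (mod 617)
6^32 ≡ 420^2 = 176400 ≡ 555 (mod 617)
6^64 ≡ 555^2 = 308025 ≡ 142 (mod 617)
6^128 ≡ 142^2 = 20164 ≡ 420 (mod 617)
6^256 ≡ 420^2 = 176400 ≡ 555 (mod 617)
6^512 ≡ 555^2 = 308025 ≡ 142 (mod 617)
616 = 512 + 64 + 32 + 8 in binary powers of 2.
So 6^616 ≡ 142 · 142 · 555 · 142 ≡ 1 (mod 617).
Since the result is 1, base 6 gives no evidence that 617 is composite.

1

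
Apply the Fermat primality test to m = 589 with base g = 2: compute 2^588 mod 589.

2^1 ≡ 2 (mod 589)
2^2 ≡ 2^2 = 4 ≡ 4 (mod 589)
2^4 ≡ 4^2 = 16 ≡ 16 (mod 589)
2^8 ≡ 16^2 = 256 ≡ 256 (mod 589)
2^16 ≡ 256^2 = 65536 ≡ 157 (mod 589)
2^32 ≡ 157^2 = 24649 ≡ 500 (mod 589)
2^64 ≡ 500^2 = 250000 ≡ 264 (mod 589)
2^128 ≡ 264^2 = 69696 ≡ 194 (mod 589)
2^256 ≡ 194^2 = 37636 ≡ 529 (mod 589)
2^512 ≡ 529^2 = 279841 ≡ 66 (mod 589)
588 = 512 + 64 + 8 + 4 in binary powers of 2.
So 2^588 ≡ 66 · 264 · 256 · 16 ≡ 163 (mod 589).
Since 163 ≠ 1, base 2 is a Fermat witness: 589 is composite.

163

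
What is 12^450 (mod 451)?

12^1 ≡ 12 (mod 451)
12^2 ≡ 12^2 = 144 ≡ 144 (mod 451)
12^4 ≡ 144^2 = 20736 ≡ 441 (mod 451)
12^8 ≡ 441^2 = 194481 ≡ 100 (mod 451)
12^16 ≡ 100^2 = 10000 ≡ 78 (mod 451)
12^32 ≡ 78^2 = 6084 ≡ 221 (mod 451)
12^64 ≡ 221^2 = 48841 ≡ 133 (mod 451)
12^128 ≡ 133^2 = 17689 ≡ 100 (mod 451)
12^256 ≡ 100^2 = 10000 ≡ 78 (mod 451)
450 = 256 + 128 + 64 + 2 in binary powers of 2.
So 12^450 ≡ 78 · 100 · 133 · 144 ≡ 419 (mod 451).
Since 419 ≠ 1, base 12 is a Fermat witness: 451 is composite.

419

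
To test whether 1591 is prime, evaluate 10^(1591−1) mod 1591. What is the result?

10^1 ≡ 10 (mod 1591)
10^2 ≡ 10^2 = 100 ≡ 100 (mod 1591)
10^4 ≡ 100^2 = 10000 ≡ 454 (mod 1591)
10^8 ≡ 454^2 = 206116 ≡ 877 (mod 1591)
10^16 ≡ 877^2 = 769129 ≡ 676 (mod 1591)
10^32 ≡ 676^2 = 456976 ≡ 359 (mod 1591)
10^64 ≡ 359^2 = 128881 ≡ 10 (mod 1591)
10^128 ≡ 10^2 = 100 ≡ 100 (mod 1591)
10^256 ≡ 100^2 = 10000 ≡ 454 (mod 1591)
10^512 ≡ 454^2 = 206116 ≡ 877 (mod 1591)
10^1024 ≡ 877^2 = 769129 ≡ 676 (mod 1591)
1590 = 1024 + 512 + 32 + 16 + 4 + 2 in binary powers of 2.
So 10^1590 ≡ 676 · 877 · 359 · 676 · 454 · 100 ≡ 704 (mod 1591).
Since 704 ≠ 1, base 10 is a Fermat witness: 1591 is composite.

704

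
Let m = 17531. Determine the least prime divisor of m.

17531 is odd.
Digit sum 17, not divisible by 3.
Ends in 1: not divisible by 5.
7: 17531 = 7·2504 + 3
11: 17531 = 11·1593 + 8
13: 17531 = 13·1348 + 7
17: 17531 = 17·1031 + 4
19: 17531 = 19·922 + 13
23: 17531 = 23·762 + 5
29: 17531 = 29·604 + 15
31: 17531 = 31·565 + 16
37: 17531 = 37·473 + 30
41: 17531 = 41·427 + 24
43: 17531 = 43·407 + 30
47: 17531 = 47·373

47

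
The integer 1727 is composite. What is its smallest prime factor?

11

1727 is odd.
Digit sum 17, not divisible by 3.
Ends in 7: not divisible by 5.
7: 1727 = 7·246 + 5
11: 1727 = 11·157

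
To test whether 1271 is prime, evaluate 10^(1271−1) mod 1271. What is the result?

780

10^1 ≡ 10 (mod 1271)
10^2 ≡ 10^2 = 100 ≡ 100 (mod 1271)
10^4 ≡ 100^2 = 10000 ≡ 1103 (mod 1271)
10^8 ≡ 1103^2 = 1216609 ≡ 262 (mod 1271)
10^16 ≡ 262^2 = 68644 ≡ 10 (mod 1271)
10^32 ≡ 10^2 = 100 ≡ 100 (mod 1271)
10^64 ≡ 100^2 = 10000 ≡ 1103 (mod 1271)
10^128 ≡ 1103^2 = 1216609 ≡ 262 (mod 1271)
10^256 ≡ 262^2 = 68644 ≡ 10 (mod 1271)
10^512 ≡ 10^2 = 100 ≡ 100 (mod 1271)
10^1024 ≡ 100^2 = 10000 ≡ 1103 (mod 1271)
1270 = 1024 + 128 + 64 + 32 + 16 + 4 + 2 in binary powers of 2.
So 10^1270 ≡ 1103 · 262 · 1103 · 100 · 10 · 1103 · 100 ≡ 780 (mod 1271).
Since 780 ≠ 1, base 10 is a Fermat witness: 1271 is composite.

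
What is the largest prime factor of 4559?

4559 = 47 · 97
97 is prime.
So 4559 = 47 · 97; the largest prime factor is 97.

97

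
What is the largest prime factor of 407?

37

407 = 11 · 37
37 is prime.
So 407 = 11 · 37; the largest prime factor is 37.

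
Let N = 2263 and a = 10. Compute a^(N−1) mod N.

2236

10^1 ≡ 10 (mod 2263)
10^2 ≡ 10^2 = 100 ≡ 100 (mod 2263)
10^4 ≡ 100^2 = 10000 ≡ 948 (mod 2263)
10^8 ≡ 948^2 = 898704 ≡ 293 (mod 2263)
10^16 ≡ 293^2 = 85849 ≡ 2118 (mod 2263)
10^32 ≡ 2118^2 = 4485924 ≡ 658 (mod 2263)
10^64 ≡ 658^2 = 432964 ≡ 731 (mod 2263)
10^128 ≡ 731^2 = 534361 ≡ 293 (mod 2263)
10^256 ≡ 293^2 = 85849 ≡ 2118 (mod 2263)
10^512 ≡ 2118^2 = 4485924 ≡ 658 (mod 2263)
10^1024 ≡ 658^2 = 432964 ≡ 731 (mod 2263)
10^2048 ≡ 731^2 = 534361 ≡ 293 (mod 2263)
2262 = 2048 + 128 + 64 + 16 + 4 + 2 in binary powers of 2.
So 10^2262 ≡ 293 · 293 · 731 · 2118 · 948 · 100 ≡ 2236 (mod 2263).
Since 2236 ≠ 1, base 10 is a Fermat witness: 2263 is composite.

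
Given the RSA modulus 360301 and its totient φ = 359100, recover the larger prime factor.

631

φ(n) = (p−1)(q−1) = n − (p+q) + 1, so p + q = 360301 − 359100 + 1 = 1202.
p and q are the roots of t² − 1202t + 360301 = 0.
Discriminant: 1202² − 4·360301 = 1444804 − 1441204 = 3600; √3600 = 60.
q = (1202 − 60)/2 = 571, p = (1202 + 60)/2 = 631.
Check: 571 · 631 = 360301.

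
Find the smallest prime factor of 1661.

1661 is odd.
Digit sum 14, not divisible by 3.
Ends in 1: not divisible by 5.
7: 1661 = 7·237 + 2
11: 1661 = 11·151

11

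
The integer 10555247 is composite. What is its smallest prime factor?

10555247 is odd.
Digit sum 29, not divisible by 3.
Ends in 7: not divisible by 5.
7: 10555247 = 7·1507892 + 3
11: 10555247 = 11·959567 + 10
13: 10555247 = 13·811942 + 1
17: 10555247 = 17·620896 + 15
19: 10555247 = 19·555539 + 6
23: 10555247 = 23·458923 + 18
29: 10555247 = 29·363974 + 1
31: 10555247 = 31·340491 + 26
37: 10555247 = 37·285276 + 35
41: 10555247 = 41·257445 + 2
43: 10555247 = 43·245470 + 37
47: 10555247 = 47·224579 + 34
53: 10555247 = 53·199155 + 32
59: 10555247 = 59·178902 + 29
61: 10555247 = 61·173036 + 51
67: 10555247 = 67·157541

67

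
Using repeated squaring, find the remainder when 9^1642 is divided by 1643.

9^1 ≡ 9 (mod 1643)
9^2 ≡ 9^2 = 81 ≡ 81 (mod 1643)
9^4 ≡ 81^2 = 6561 ≡ 1632 (mod 1643)
9^8 ≡ 1632^2 = 2663424 ≡ 121 (mod 1643)
9^16 ≡ 121^2 = 14641 ≡ 1497 (mod 1643)
9^32 ≡ 1497^2 = 2241009 ≡ 1600 (mod 1643)
9^64 ≡ 1600^2 = 2560000 ≡ 206 (mod 1643)
9^128 ≡ 206^2 = 42436 ≡ 1361 (mod 1643)
9^256 ≡ 1361^2 = 1852321 ≡ 660 (mod 1643)
9^512 ≡ 660^2 = 435600 ≡ 205 (mod 1643)
9^1024 ≡ 205^2 = 42025 ≡ 950 (mod 1643)
1642 = 1024 + 512 + 64 + 32 + 8 + 2 in binary powers of 2.
So 9^1642 ≡ 950 · 205 · 206 · 1600 · 121 · 81 ≡ 413 (mod 1643).
Since 413 ≠ 1, base 9 is a Fermat witness: 1643 is composite.

413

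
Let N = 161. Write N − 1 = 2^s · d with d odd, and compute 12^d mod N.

161 − 1 = 160 = 2^5 · 5, so d = 5.
12^1 ≡ 12 (mod 161)
12^2 ≡ 12^2 = 144 ≡ 144 (mod 161)
12^4 ≡ 144^2 = 20736 ≡ 128 (mod 161)
5 = 4 + 1 in binary powers of 2.
So 12^5 ≡ 128 · 12 ≡ 87 (mod 161).
Squaring chain: 87 → 2 → 4 → 16 → 95; never reaches −1, so base 12 is a Miller–Rabin witness that 161 is composite.

87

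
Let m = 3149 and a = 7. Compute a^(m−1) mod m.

272

7^1 ≡ 7 (mod 3149)
7^2 ≡ 7^2 = 49 ≡ 49 (mod 3149)
7^4 ≡ 49^2 = 2401 ≡ 2401 (mod 3149)
7^8 ≡ 2401^2 = 5764801 ≡ 2131 (mod 3149)
7^16 ≡ 2131^2 = 4541161 ≡ 303 (mod 3149)
7^32 ≡ 303^2 = 91809 ≡ 488 (mod 3149)
7^64 ≡ 488^2 = 238144 ≡ 1969 (mod 3149)
7^128 ≡ 1969^2 = 3876961 ≡ 542 (mod 3149)
7^256 ≡ 542^2 = 293764 ≡ 907 (mod 3149)
7^512 ≡ 907^2 = 822649 ≡ 760 (mod 3149)
7^1024 ≡ 760^2 = 577600 ≡ 1333 (mod 3149)
7^2048 ≡ 1333^2 = 1776889 ≡ 853 (mod 3149)
3148 = 2048 + 1024 + 64 + 8 + 4 in binary powers of 2.
So 7^3148 ≡ 853 · 1333 · 1969 · 2131 · 2401 ≡ 272 (mod 3149).
Since 272 ≠ 1, base 7 is a Fermat witness: 3149 is composite.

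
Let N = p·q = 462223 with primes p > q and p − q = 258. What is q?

563

Since p = q + 258, we have 462223 = q(q + 258), so q² + 258q − 462223 = 0.
Discriminant: 258² + 4·462223 = 66564 + 1848892 = 1915456; √1915456 = 1384.
q = (−258 + 1384)/2 = 563, and p = q + 258 = 821.
Check: 563 · 821 = 462223.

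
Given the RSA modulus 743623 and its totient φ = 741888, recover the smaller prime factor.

769

φ(n) = (p−1)(q−1) = n − (p+q) + 1, so p + q = 743623 − 741888 + 1 = 1736.
p and q are the roots of t² − 1736t + 743623 = 0.
Discriminant: 1736² − 4·743623 = 3013696 − 2974492 = 39204; √39204 = 198.
q = (1736 − 198)/2 = 769, p = (1736 + 198)/2 = 967.
Check: 769 · 967 = 743623.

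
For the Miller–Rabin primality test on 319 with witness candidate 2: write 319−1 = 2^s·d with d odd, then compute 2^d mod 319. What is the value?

319 − 1 = 318 = 2^1 · 159, so d = 159.
2^1 ≡ 2 (mod 319)
2^2 ≡ 2^2 = 4 ≡ 4 (mod 319)
2^4 ≡ 4^2 = 16 ≡ 16 (mod 319)
2^8 ≡ 16^2 = 256 ≡ 256 (mod 319)
2^16 ≡ 256^2 = 65536 ≡ 141 (mod 319)
2^32 ≡ 141^2 = 19881 ≡ 103 (mod 319)
2^64 ≡ 103^2 = 10609 ≡ 82 (mod 319)
2^128 ≡ 82^2 = 6724 ≡ 25 (mod 319)
159 = 128 + 16 + 8 + 4 + 2 + 1 in binary powers of 2.
So 2^159 ≡ 25 · 141 · 256 · 16 · 4 · 2 ≡ 171 (mod 319).
Squaring chain: 171; never reaches −1, so base 2 is a Miller–Rabin witness that 319 is composite.

171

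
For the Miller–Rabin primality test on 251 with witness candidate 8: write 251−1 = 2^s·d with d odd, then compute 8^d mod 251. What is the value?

251 − 1 = 250 = 2^1 · 125, so d = 125.
8^1 ≡ 8 (mod 251)
8^2 ≡ 8^2 = 64 ≡ 64 (mod 251)
8^4 ≡ 64^2 = 4096 ≡ 80 (mod 251)
8^8 ≡ 80^2 = 6400 ≡ 125 (mod 251)
8^16 ≡ 125^2 = 15625 ≡ 63 (mod 251)
8^32 ≡ 63^2 = 3969 ≡ 204 (mod 251)
8^64 ≡ 204^2 = 41616 ≡ 201 (mod 251)
125 = 64 + 32 + 16 + 8 + 4 + 1 in binary powers of 2.
So 8^125 ≡ 201 · 204 · 63 · 125 · 80 · 8 ≡ 250 (mod 251).
Since 8^d ≡ 250 (mod 251), base 8 does not prove 251 composite.

250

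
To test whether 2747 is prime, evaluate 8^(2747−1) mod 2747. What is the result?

1958

8^1 ≡ 8 (mod 2747)
8^2 ≡ 8^2 = 64 ≡ 64 (mod 2747)
8^4 ≡ 64^2 = 4096 ≡ 1349 (mod 2747)
8^8 ≡ 1349^2 = 1819801 ≡ 1287 (mod 2747)
8^16 ≡ 1287^2 = 1656369 ≡ 2675 (mod 2747)
8^32 ≡ 2675^2 = 7155625 ≡ 2437 (mod 2747)
8^64 ≡ 2437^2 = 5938969 ≡ 2702 (mod 2747)
8^128 ≡ 2702^2 = 7300804 ≡ 2025 (mod 2747)
8^256 ≡ 2025^2 = 4100625 ≡ 2101 (mod 2747)
8^512 ≡ 2101^2 = 4414201 ≡ 2519 (mod 2747)
8^1024 ≡ 2519^2 = 6345361 ≡ 2538 (mod 2747)
8^2048 ≡ 2538^2 = 6441444 ≡ 2476 (mod 2747)
2746 = 2048 + 512 + 128 + 32 + 16 + 8 + 2 in binary powers of 2.
So 8^2746 ≡ 2476 · 2519 · 2025 · 2437 · 2675 · 1287 · 64 ≡ 1958 (mod 2747).
Since 1958 ≠ 1, base 8 is a Fermat witness: 2747 is composite.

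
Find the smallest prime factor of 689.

689 is odd.
Digit sum 23, not divisible by 3.
Ends in 9: not divisible by 5.
7: 689 = 7·98 + 3
11: 689 = 11·62 + 7
13: 689 = 13·53

13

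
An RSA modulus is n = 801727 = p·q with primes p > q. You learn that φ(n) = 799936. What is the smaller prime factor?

φ(n) = (p−1)(q−1) = n − (p+q) + 1, so p + q = 801727 − 799936 + 1 = 1792.
p and q are the roots of t² − 1792t + 801727 = 0.
Discriminant: 1792² − 4·801727 = 3211264 − 3206908 = 4356; √4356 = 66.
q = (1792 − 66)/2 = 863, p = (1792 + 66)/2 = 929.
Check: 863 · 929 = 801727.

863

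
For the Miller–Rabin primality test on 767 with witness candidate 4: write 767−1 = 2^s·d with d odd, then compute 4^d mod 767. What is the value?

767 − 1 = 766 = 2^1 · 383, so d = 383.
4^1 ≡ 4 (mod 767)
4^2 ≡ 4^2 = 16 ≡ 16 (mod 767)
4^4 ≡ 16^2 = 256 ≡ 256 (mod 767)
4^8 ≡ 256^2 = 65536 ≡ 341 (mod 767)
4^16 ≡ 341^2 = 116281 ≡ 464 (mod 767)
4^32 ≡ 464^2 = 215296 ≡ 536 (mod 767)
4^64 ≡ 536^2 = 287296 ≡ 438 (mod 767)
4^128 ≡ 438^2 = 191844 ≡ 94 (mod 767)
4^256 ≡ 94^2 = 8836 ≡ 399 (mod 767)
383 = 256 + 64 + 32 + 16 + 8 + 4 + 2 + 1 in binary powers of 2.
So 4^383 ≡ 399 · 438 · 536 · 464 · 341 · 256 · 16 · 4 ≡ 556 (mod 767).
Squaring chain: 556; never reaches −1, so base 4 is a Miller–Rabin witness that 767 is composite.

556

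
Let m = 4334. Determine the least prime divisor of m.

2

4334 is even: 2 divides it.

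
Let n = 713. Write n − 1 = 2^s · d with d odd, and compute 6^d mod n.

713 − 1 = 712 = 2^3 · 89, so d = 89.
6^1 ≡ 6 (mod 713)
6^2 ≡ 6^2 = 36 ≡ 36 (mod 713)
6^4 ≡ 36^2 = 1296 ≡ 583 (mod 713)
6^8 ≡ 583^2 = 339889 ≡ 501 (mod 713)
6^16 ≡ 501^2 = 251001 ≡ 25 (mod 713)
6^32 ≡ 25^2 = 625 ≡ 625 (mod 713)
6^64 ≡ 625^2 = 390625 ≡ 614 (mod 713)
89 = 64 + 16 + 8 + 1 in binary powers of 2.
So 6^89 ≡ 614 · 25 · 501 · 6 ≡ 305 (mod 713).
Squaring chain: 305 → 335 → 284; never reaches −1, so base 6 is a Miller–Rabin witness that 713 is composite.

305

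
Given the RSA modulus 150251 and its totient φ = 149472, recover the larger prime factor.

433

φ(n) = (p−1)(q−1) = n − (p+q) + 1, so p + q = 150251 − 149472 + 1 = 780.
p and q are the roots of t² − 780t + 150251 = 0.
Discriminant: 780² − 4·150251 = 608400 − 601004 = 7396; √7396 = 86.
q = (780 − 86)/2 = 347, p = (780 + 86)/2 = 433.
Check: 347 · 433 = 150251.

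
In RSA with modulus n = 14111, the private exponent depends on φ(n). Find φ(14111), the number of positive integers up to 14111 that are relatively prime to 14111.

13872

Factor: 14111 = 103 · 137.
φ(14111) = (103−1) · (137−1) = 102 · 136 = 13872.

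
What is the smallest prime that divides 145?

145 is odd.
Digit sum 10, not divisible by 3.
Ends in 5: divisible by 5.

5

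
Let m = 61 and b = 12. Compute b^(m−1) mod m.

1

12^1 ≡ 12 (mod 61)
12^2 ≡ 12^2 = 144 ≡ 22 (mod 61)
12^4 ≡ 22^2 = 484 ≡ 57 (mod 61)
12^8 ≡ 57^2 = 3249 ≡ 16 (mod 61)
12^16 ≡ 16^2 = 256 ≡ 12 (mod 61)
12^32 ≡ 12^2 = 144 ≡ 22 (mod 61)
60 = 32 + 16 + 8 + 4 in binary powers of 2.
So 12^60 ≡ 22 · 12 · 16 · 57 ≡ 1 (mod 61).
Since the result is 1, base 12 gives no evidence that 61 is composite.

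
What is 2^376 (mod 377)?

94

2^1 ≡ 2 (mod 377)
2^2 ≡ 2^2 = 4 ≡ 4 (mod 377)
2^4 ≡ 4^2 = 16 ≡ 16 (mod 377)
2^8 ≡ 16^2 = 256 ≡ 256 (mod 377)
2^16 ≡ 256^2 = 65536 ≡ 315 (mod 377)
2^32 ≡ 315^2 = 99225 ≡ 74 (mod 377)
2^64 ≡ 74^2 = 5476 ≡ 198 (mod 377)
2^128 ≡ 198^2 = 39204 ≡ 373 (mod 377)
2^256 ≡ 373^2 = 139129 ≡ 16 (mod 377)
376 = 256 + 64 + 32 + 16 + 8 in binary powers of 2.
So 2^376 ≡ 16 · 198 · 74 · 315 · 256 ≡ 94 (mod 377).
Since 94 ≠ 1, base 2 is a Fermat witness: 377 is composite.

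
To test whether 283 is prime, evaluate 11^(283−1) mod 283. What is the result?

11^1 ≡ 11 (mod 283)
11^2 ≡ 11^2 = 121 ≡ 121 (mod 283)
11^4 ≡ 121^2 = 14641 ≡ 208 (mod 283)
11^8 ≡ 208^2 = 43264 ≡ 248 (mod 283)
11^16 ≡ 248^2 = 61504 ≡ 93 (mod 283)
11^32 ≡ 93^2 = 8649 ≡ 159 (mod 283)
11^64 ≡ 159^2 = 25281 ≡ 94 (mod 283)
11^128 ≡ 94^2 = 8836 ≡ 63 (mod 283)
11^256 ≡ 63^2 = 3969 ≡ 7 (mod 283)
282 = 256 + 16 + 8 + 2 in binary powers of 2.
So 11^282 ≡ 7 · 93 · 248 · 121 ≡ 1 (mod 283).
Since the result is 1, base 11 gives no evidence that 283 is composite.

1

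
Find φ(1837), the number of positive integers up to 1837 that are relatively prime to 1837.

Factor: 1837 = 11 · 167.
φ(1837) = (11−1) · (167−1) = 10 · 166 = 1660.

1660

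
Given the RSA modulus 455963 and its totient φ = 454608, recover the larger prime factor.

739

φ(n) = (p−1)(q−1) = n − (p+q) + 1, so p + q = 455963 − 454608 + 1 = 1356.
p and q are the roots of t² − 1356t + 455963 = 0.
Discriminant: 1356² − 4·455963 = 1838736 − 1823852 = 14884; √14884 = 122.
q = (1356 − 122)/2 = 617, p = (1356 + 122)/2 = 739.
Check: 617 · 739 = 455963.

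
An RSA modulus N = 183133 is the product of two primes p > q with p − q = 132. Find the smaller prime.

367

Since p = q + 132, we have 183133 = q(q + 132), so q² + 132q − 183133 = 0.
Discriminant: 132² + 4·183133 = 17424 + 732532 = 749956; √749956 = 866.
q = (−132 + 866)/2 = 367, and p = q + 132 = 499.
Check: 367 · 499 = 183133.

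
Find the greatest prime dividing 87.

29

87 = 3 · 29
29 is prime.
So 87 = 3 · 29; the largest prime factor is 29.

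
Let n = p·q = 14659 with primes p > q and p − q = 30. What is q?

107

Since p = q + 30, we have 14659 = q(q + 30), so q² + 30q − 14659 = 0.
Discriminant: 30² + 4·14659 = 900 + 58636 = 59536; √59536 = 244.
q = (−30 + 244)/2 = 107, and p = q + 30 = 137.
Check: 107 · 137 = 14659.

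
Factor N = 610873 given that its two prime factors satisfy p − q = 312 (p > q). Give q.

641

Since p = q + 312, we have 610873 = q(q + 312), so q² + 312q − 610873 = 0.
Discriminant: 312² + 4·610873 = 97344 + 2443492 = 2540836; √2540836 = 1594.
q = (−312 + 1594)/2 = 641, and p = q + 312 = 953.
Check: 641 · 953 = 610873.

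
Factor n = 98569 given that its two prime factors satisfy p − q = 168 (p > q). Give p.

Since p = q + 168, we have 98569 = q(q + 168), so q² + 168q − 98569 = 0.
Discriminant: 168² + 4·98569 = 28224 + 394276 = 422500; √422500 = 650.
q = (−168 + 650)/2 = 241, and p = q + 168 = 409.
Check: 241 · 409 = 98569.

409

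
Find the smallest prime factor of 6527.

61

6527 is odd.
Digit sum 20, not divisible by 3.
Ends in 7: not divisible by 5.
7: 6527 = 7·932 + 3
11: 6527 = 11·593 + 4
13: 6527 = 13·502 + 1
17: 6527 = 17·383 + 16
19: 6527 = 19·343 + 10
23: 6527 = 23·283 + 18
29: 6527 = 29·225 + 2
31: 6527 = 31·210 + 17
37: 6527 = 37·176 + 15
41: 6527 = 41·159 + 8
43: 6527 = 43·151 + 34
47: 6527 = 47·138 + 41
53: 6527 = 53·123 + 8
59: 6527 = 59·110 + 37
61: 6527 = 61·107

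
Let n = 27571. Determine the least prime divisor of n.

27571 is odd.
Digit sum 22, not divisible by 3.
Ends in 1: not divisible by 5.
7: 27571 = 7·3938 + 5
11: 27571 = 11·2506 + 5
13: 27571 = 13·2120 + 11
17: 27571 = 17·1621 + 14
19: 27571 = 19·1451 + 2
23: 27571 = 23·1198 + 17
29: 27571 = 29·950 + 21
31: 27571 = 31·889 + 12
37: 27571 = 37·745 + 6
41: 27571 = 41·672 + 19
43: 27571 = 43·641 + 8
47: 27571 = 47·586 + 29
53: 27571 = 53·520 + 11
59: 27571 = 59·467 + 18
61: 27571 = 61·451 + 60
67: 27571 = 67·411 + 34
71: 27571 = 71·388 + 23
73: 27571 = 73·377 + 50
79: 27571 = 79·349

79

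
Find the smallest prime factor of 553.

7

553 is odd.
Digit sum 13, not divisible by 3.
Ends in 3: not divisible by 5.
7: 553 = 7·79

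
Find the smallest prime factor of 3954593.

59

3954593 is odd.
Digit sum 38, not divisible by 3.
Ends in 3: not divisible by 5.
7: 3954593 = 7·564941 + 6
11: 3954593 = 11·359508 + 5
13: 3954593 = 13·304199 + 6
17: 3954593 = 17·232623 + 2
19: 3954593 = 19·208136 + 9
23: 3954593 = 23·171938 + 19
29: 3954593 = 29·136365 + 8
31: 3954593 = 31·127567 + 16
37: 3954593 = 37·106880 + 33
41: 3954593 = 41·96453 + 20
43: 3954593 = 43·91967 + 12
47: 3954593 = 47·84140 + 13
53: 3954593 = 53·74614 + 51
59: 3954593 = 59·67027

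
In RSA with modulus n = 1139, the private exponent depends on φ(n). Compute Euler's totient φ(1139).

Factor: 1139 = 17 · 67.
φ(1139) = (17−1) · (67−1) = 16 · 66 = 1056.

1056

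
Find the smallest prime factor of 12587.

12587 is odd.
Digit sum 23, not divisible by 3.
Ends in 7: not divisible by 5.
7: 12587 = 7·1798 + 1
11: 12587 = 11·1144 + 3
13: 12587 = 13·968 + 3
17: 12587 = 17·740 + 7
19: 12587 = 19·662 + 9
23: 12587 = 23·547 + 6
29: 12587 = 29·434 + 1
31: 12587 = 31·406 + 1
37: 12587 = 37·340 + 7
41: 12587 = 41·307

41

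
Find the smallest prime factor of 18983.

41

18983 is odd.
Digit sum 29, not divisible by 3.
Ends in 3: not divisible by 5.
7: 18983 = 7·2711 + 6
11: 18983 = 11·1725 + 8
13: 18983 = 13·1460 + 3
17: 18983 = 17·1116 + 11
19: 18983 = 19·999 + 2
23: 18983 = 23·825 + 8
29: 18983 = 29·654 + 17
31: 18983 = 31·612 + 11
37: 18983 = 37·513 + 2
41: 18983 = 41·463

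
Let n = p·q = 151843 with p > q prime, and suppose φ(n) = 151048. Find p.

φ(n) = (p−1)(q−1) = n − (p+q) + 1, so p + q = 151843 − 151048 + 1 = 796.
p and q are the roots of t² − 796t + 151843 = 0.
Discriminant: 796² − 4·151843 = 633616 − 607372 = 26244; √26244 = 162.
q = (796 − 162)/2 = 317, p = (796 + 162)/2 = 479.
Check: 317 · 479 = 151843.

479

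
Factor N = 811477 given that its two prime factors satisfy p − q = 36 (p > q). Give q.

Since p = q + 36, we have 811477 = q(q + 36), so q² + 36q − 811477 = 0.
Discriminant: 36² + 4·811477 = 1296 + 3245908 = 3247204; √3247204 = 1802.
q = (−36 + 1802)/2 = 883, and p = q + 36 = 919.
Check: 883 · 919 = 811477.

883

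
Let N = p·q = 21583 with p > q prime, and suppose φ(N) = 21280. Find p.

191

φ(n) = (p−1)(q−1) = n − (p+q) + 1, so p + q = 21583 − 21280 + 1 = 304.
p and q are the roots of t² − 304t + 21583 = 0.
Discriminant: 304² − 4·21583 = 92416 − 86332 = 6084; √6084 = 78.
q = (304 − 78)/2 = 113, p = (304 + 78)/2 = 191.
Check: 113 · 191 = 21583.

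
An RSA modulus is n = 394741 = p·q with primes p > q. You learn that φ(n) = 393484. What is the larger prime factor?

659

φ(n) = (p−1)(q−1) = n − (p+q) + 1, so p + q = 394741 − 393484 + 1 = 1258.
p and q are the roots of t² − 1258t + 394741 = 0.
Discriminant: 1258² − 4·394741 = 1582564 − 1578964 = 3600; √3600 = 60.
q = (1258 − 60)/2 = 599, p = (1258 + 60)/2 = 659.
Check: 599 · 659 = 394741.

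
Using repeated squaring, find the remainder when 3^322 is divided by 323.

3^1 ≡ 3 (mod 323)
3^2 ≡ 3^2 = 9 ≡ 9 (mod 323)
3^4 ≡ 9^2 = 81 ≡ 81 (mod 323)
3^8 ≡ 81^2 = 6561 ≡ 101 (mod 323)
3^16 ≡ 101^2 = 10201 ≡ 188 (mod 323)
3^32 ≡ 188^2 = 35344 ≡ 137 (mod 323)
3^64 ≡ 137^2 = 18769 ≡ 35 (mod 323)
3^128 ≡ 35^2 = 1225 ≡ 256 (mod 323)
3^256 ≡ 256^2 = 65536 ≡ 290 (mod 323)
322 = 256 + 64 + 2 in binary powers of 2.
So 3^322 ≡ 290 · 35 · 9 ≡ 264 (mod 323).
Since 264 ≠ 1, base 3 is a Fermat witness: 323 is composite.

264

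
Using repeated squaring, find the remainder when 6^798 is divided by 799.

6^1 ≡ 6 (mod 799)
6^2 ≡ 6^2 = 36 ≡ 36 (mod 799)
6^4 ≡ 36^2 = 1296 ≡ 497 (mod 799)
6^8 ≡ 497^2 = 247009 ≡ 118 (mod 799)
6^16 ≡ 118^2 = 13924 ≡ 341 (mod 799)
6^32 ≡ 341^2 = 116281 ≡ 426 (mod 799)
6^64 ≡ 426^2 = 181476 ≡ 103 (mod 799)
6^128 ≡ 103^2 = 10609 ≡ 222 (mod 799)
6^256 ≡ 222^2 = 49284 ≡ 545 (mod 799)
6^512 ≡ 545^2 = 297025 ≡ 596 (mod 799)
798 = 512 + 256 + 16 + 8 + 4 + 2 in binary powers of 2.
So 6^798 ≡ 596 · 545 · 341 · 118 · 497 · 36 ≡ 247 (mod 799).
Since 247 ≠ 1, base 6 is a Fermat witness: 799 is composite.

247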